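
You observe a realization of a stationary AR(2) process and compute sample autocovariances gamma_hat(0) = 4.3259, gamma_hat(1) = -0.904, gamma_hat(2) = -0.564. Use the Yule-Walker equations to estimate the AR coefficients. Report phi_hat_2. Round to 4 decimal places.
\hat\phi_{2} = -0.1820

The Yule-Walker equations for an AR(p) process read, in matrix form,
  Gamma_p phi = r_p,   with   (Gamma_p)_{ij} = gamma(|i - j|),
                       (r_p)_i = gamma(i),   i,j = 1..p.
Substitute the sample gammas (Toeplitz matrix and right-hand side of size 2):
  Gamma_p = [[4.3259, -0.904], [-0.904, 4.3259]]
  r_p     = [-0.904, -0.564]
Written out:
  4.3259 phi_1 - 0.904 phi_2 = -0.904
  -0.904 phi_1 + 4.3259 phi_2 = -0.564
Solve by Cramer's rule:
  det = gamma(0)^2 - gamma(1)^2 = (4.3259)^2 - (-0.904)^2 = 18.71341081 - 0.817216 = 17.89619481
  phi_hat_1 = [gamma(1) gamma(0) - gamma(1) gamma(2)] / det = [(-0.904)(4.3259) - (-0.904)(-0.564)] / 17.89619481 = -4.4204696 / 17.89619481 = -0.247
  phi_hat_2 = [gamma(0) gamma(2) - gamma(1)^2] / det = [(4.3259)(-0.564) - (-0.904)^2] / 17.89619481 = -3.2570236 / 17.89619481 = -0.182
So phi_hat = [-0.2470, -0.1820].
Therefore phi_hat_2 = -0.1820.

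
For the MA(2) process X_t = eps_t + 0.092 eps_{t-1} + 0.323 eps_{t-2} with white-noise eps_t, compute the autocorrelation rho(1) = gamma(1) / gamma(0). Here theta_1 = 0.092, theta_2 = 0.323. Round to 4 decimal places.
\rho(1) = 0.1094

For an MA(q) process with theta_0 = 1, the autocovariance is
  gamma(k) = sigma^2 * sum_{i=0..q-k} theta_i * theta_{i+k},
and rho(k) = gamma(k) / gamma(0). Sigma^2 cancels.
  numerator   = (1)*(0.092) + (0.092)*(0.323) = 0.121716.
  denominator = (1)^2 + (0.092)^2 + (0.323)^2 = 1.112793.
  rho(1) = 0.121716 / 1.112793 = 0.1094.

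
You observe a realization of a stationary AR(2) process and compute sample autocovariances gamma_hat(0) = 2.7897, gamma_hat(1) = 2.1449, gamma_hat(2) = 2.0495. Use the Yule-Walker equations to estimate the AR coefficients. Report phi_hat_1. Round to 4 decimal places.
\hat\phi_{1} = 0.4990

The Yule-Walker equations for an AR(p) process read, in matrix form,
  Gamma_p phi = r_p,   with   (Gamma_p)_{ij} = gamma(|i - j|),
                       (r_p)_i = gamma(i),   i,j = 1..p.
Substitute the sample gammas (Toeplitz matrix and right-hand side of size 2):
  Gamma_p = [[2.7897, 2.1449], [2.1449, 2.7897]]
  r_p     = [2.1449, 2.0495]
Written out:
  2.7897 phi_1 + 2.1449 phi_2 = 2.1449
  2.1449 phi_1 + 2.7897 phi_2 = 2.0495
Solve by Cramer's rule:
  det = gamma(0)^2 - gamma(1)^2 = (2.7897)^2 - (2.1449)^2 = 7.78242609 - 4.60059601 = 3.18183008
  phi_hat_1 = [gamma(1) gamma(0) - gamma(1) gamma(2)] / det = [(2.1449)(2.7897) - (2.1449)(2.0495)] / 3.18183008 = 1.58765498 / 3.18183008 = 0.499
  phi_hat_2 = [gamma(0) gamma(2) - gamma(1)^2] / det = [(2.7897)(2.0495) - (2.1449)^2] / 3.18183008 = 1.11689414 / 3.18183008 = 0.351
So phi_hat = [0.4990, 0.3510].
Therefore phi_hat_1 = 0.4990.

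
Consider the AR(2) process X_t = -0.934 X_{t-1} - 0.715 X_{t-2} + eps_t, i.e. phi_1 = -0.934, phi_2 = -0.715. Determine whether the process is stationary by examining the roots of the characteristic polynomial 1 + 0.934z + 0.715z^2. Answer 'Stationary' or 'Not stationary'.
\text{Stationary}

The AR(p) characteristic polynomial is P(z) = 1 + 0.934z + 0.715z^2.
Stationarity requires all roots to lie outside the unit circle, i.e. |z| > 1 for every root.
Set 1 + (0.934) z + (0.715) z^2 = 0, i.e. a z^2 + b z + c = 0 with a = 0.715, b = 0.934, c = 1.
Discriminant D = b^2 - 4ac = (0.934)^2 - 4*(0.715)*1 = 0.872356 - (2.86) = -1.987644.
D < 0, so the roots are the complex-conjugate pair z = (-b +/- i sqrt(-D)) / (2a) = -0.6531 +/- 0.9859i.
For a conjugate pair |z|^2 = z * conj(z) = (product of roots) = c/a = 1/(0.715) = 1.398601, so |z| = sqrt(1.398601) = 1.1826 for both roots.
Moduli of all roots: 1.1826, 1.1826.
All moduli strictly greater than 1? Yes.
Verdict: Stationary.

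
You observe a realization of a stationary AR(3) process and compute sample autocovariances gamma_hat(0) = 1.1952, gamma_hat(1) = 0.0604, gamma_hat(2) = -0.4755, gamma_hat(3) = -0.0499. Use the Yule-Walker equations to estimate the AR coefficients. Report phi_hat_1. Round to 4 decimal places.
\hat\phi_{1} = 0.0740

The Yule-Walker equations for an AR(p) process read, in matrix form,
  Gamma_p phi = r_p,   with   (Gamma_p)_{ij} = gamma(|i - j|),
                       (r_p)_i = gamma(i),   i,j = 1..p.
Substitute the sample gammas (Toeplitz matrix and right-hand side of size 3):
  Gamma_p = [[1.1952, 0.0604, -0.4755], [0.0604, 1.1952, 0.0604], [-0.4755, 0.0604, 1.1952]]
  r_p     = [0.0604, -0.4755, -0.0499]
Written out (R1..R3):
  (R1) 1.1952 phi_1 + 0.0604 phi_2 - 0.4755 phi_3 = 0.0604
  (R2) 0.0604 phi_1 + 1.1952 phi_2 + 0.0604 phi_3 = -0.4755
  (R3) -0.4755 phi_1 + 0.0604 phi_2 + 1.1952 phi_3 = -0.0499
Gaussian elimination:
  R2 <- R2 - (0.0604/1.1952) R1 = R2 - (0.050535) R1:  1.192148 phi_2 + 0.08443 phi_3 = -0.478552
  R3 <- R3 - (-0.4755/1.1952) R1 = R3 - (-0.397841) R1:  0.08443 phi_2 + 1.006026 phi_3 = -0.02587
  R3 <- R3 - (0.08443/1.192148) R2 = R3 - (0.070821) R2:  1.000047 phi_3 = 0.008021
Back-substitution:
  phi_hat_3 = 0.008021 / 1.000047 = 0.008021
  phi_hat_2 = (-0.478552 - (0.08443)(0.008021)) / 1.192148 = -0.401988
  phi_hat_1 = (0.0604 - (0.0604)(-0.401988) - (-0.4755)(0.008021)) / 1.1952 = 0.074041
So phi_hat = [0.0740, -0.4020, 0.0080].
Therefore phi_hat_1 = 0.0740.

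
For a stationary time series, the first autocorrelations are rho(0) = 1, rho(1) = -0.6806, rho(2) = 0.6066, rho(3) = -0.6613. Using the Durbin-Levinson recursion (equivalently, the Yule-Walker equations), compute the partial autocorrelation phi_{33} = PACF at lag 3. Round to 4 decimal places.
\phi_{33} = -0.3549

The PACF at lag k is phi_{kk}, the last component of the solution
to the Yule-Walker system G_k phi = r_k where
  (G_k)_{ij} = rho(|i - j|), (r_k)_i = rho(i), i,j = 1..k.
Equivalently, Durbin-Levinson gives phi_{kk} iteratively:
  phi_{11} = rho(1)
  phi_{kk} = [rho(k) - sum_{j=1..k-1} phi_{k-1,j} rho(k-j)]
            / [1 - sum_{j=1..k-1} phi_{k-1,j} rho(j)],
  phi_{k,j} = phi_{k-1,j} - phi_{kk} phi_{k-1,k-j},  j = 1..k-1.
Step k = 1:
  phi_11 = rho(1) = -0.6806.
Step k = 2:
  phi_22 = [rho(2) - phi_11 rho(1)] / [1 - phi_11 rho(1)] = [0.6066 - (-0.6806)(-0.6806)] / [1 - (-0.6806)(-0.6806)]
         = 0.14338364 / 0.53678364 = 0.267116.
  Update: phi_21 = phi_11 - phi_22 phi_11 = -0.6806 - (0.267116)(-0.6806) = -0.498801.
Step k = 3:
  phi_33 = [rho(3) - phi_21 rho(2) - phi_22 rho(1)] / [1 - phi_21 rho(1) - phi_22 rho(2)]
    numerator   = -0.6613 - (-0.498801)(0.6066) - (0.267116)(-0.6806) = -0.17692818
    denominator = 1 - (-0.498801)(-0.6806) - (0.267116)(0.6066) = 0.49848354
  phi_33 = -0.17692818 / 0.49848354 = -0.3549.
Therefore phi_{33} = -0.3549.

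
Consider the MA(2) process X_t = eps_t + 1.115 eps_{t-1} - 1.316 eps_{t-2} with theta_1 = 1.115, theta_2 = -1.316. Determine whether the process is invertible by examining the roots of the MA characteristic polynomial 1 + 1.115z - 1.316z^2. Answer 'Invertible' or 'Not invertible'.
\text{Not invertible}

The MA(q) characteristic polynomial is P(z) = 1 + 1.115z - 1.316z^2.
Invertibility requires all roots to lie outside the unit circle, i.e. |z| > 1 for every root.
Set 1 + (1.115) z + (-1.316) z^2 = 0, i.e. a z^2 + b z + c = 0 with a = -1.316, b = 1.115, c = 1.
Discriminant D = b^2 - 4ac = (1.115)^2 - 4*(-1.316)*1 = 1.243225 - (-5.264) = 6.507225.
D >= 0, so the roots are real: z = (-b +/- sqrt(D)) / (2a) = (-1.115 +/- 2.550926) / (-2.632).
  z_1 = (-1.115 + 2.550926) / (-2.632) = -0.5456,   |z_1| = 0.5456.
  z_2 = (-1.115 - 2.550926) / (-2.632) = 1.3928,   |z_2| = 1.3928.
Moduli of all roots: 0.5456, 1.3928.
All moduli strictly greater than 1? No.
Verdict: Not invertible.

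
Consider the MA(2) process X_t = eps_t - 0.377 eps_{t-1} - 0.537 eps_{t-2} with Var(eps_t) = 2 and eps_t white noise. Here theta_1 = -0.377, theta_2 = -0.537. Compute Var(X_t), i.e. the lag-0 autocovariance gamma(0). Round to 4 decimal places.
\gamma(0) = 2.8610

For an MA(q) process X_t = eps_t + sum_i theta_i eps_{t-i} with
Var(eps_t) = sigma^2, the variance is
  gamma(0) = sigma^2 * (1 + sum_i theta_i^2).
  sum_i theta_i^2 = (-0.377)^2 + (-0.537)^2 = 0.142129 + 0.288369 = 0.430498.
  gamma(0) = 2 * (1 + 0.430498) = 2 * 1.430498 = 2.860996, which rounds to 2.8610.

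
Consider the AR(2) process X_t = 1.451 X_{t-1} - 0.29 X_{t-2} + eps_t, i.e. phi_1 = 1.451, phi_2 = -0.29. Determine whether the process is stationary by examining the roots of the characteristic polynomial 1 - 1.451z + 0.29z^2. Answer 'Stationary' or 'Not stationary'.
\text{Not stationary}

The AR(p) characteristic polynomial is P(z) = 1 - 1.451z + 0.29z^2.
Stationarity requires all roots to lie outside the unit circle, i.e. |z| > 1 for every root.
Set 1 + (-1.451) z + (0.29) z^2 = 0, i.e. a z^2 + b z + c = 0 with a = 0.29, b = -1.451, c = 1.
Discriminant D = b^2 - 4ac = (-1.451)^2 - 4*(0.29)*1 = 2.105401 - (1.16) = 0.945401.
D >= 0, so the roots are real: z = (-b +/- sqrt(D)) / (2a) = (1.451 +/- 0.972317) / (0.58).
  z_1 = (1.451 + 0.972317) / (0.58) = 4.1781,   |z_1| = 4.1781.
  z_2 = (1.451 - 0.972317) / (0.58) = 0.8253,   |z_2| = 0.8253.
Moduli of all roots: 4.1781, 0.8253.
All moduli strictly greater than 1? No.
Verdict: Not stationary.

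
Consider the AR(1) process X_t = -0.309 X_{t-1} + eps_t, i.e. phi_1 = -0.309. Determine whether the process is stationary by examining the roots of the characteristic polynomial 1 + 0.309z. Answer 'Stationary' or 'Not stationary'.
\text{Stationary}

The AR(p) characteristic polynomial is P(z) = 1 + 0.309z.
Stationarity requires all roots to lie outside the unit circle, i.e. |z| > 1 for every root.
This is linear in z: 1 + (0.309) z = 0  =>  z = -1/(0.309) = -3.236246,  |z| = 3.236246.
Moduli of all roots: 3.2362.
All moduli strictly greater than 1? Yes.
Verdict: Stationary.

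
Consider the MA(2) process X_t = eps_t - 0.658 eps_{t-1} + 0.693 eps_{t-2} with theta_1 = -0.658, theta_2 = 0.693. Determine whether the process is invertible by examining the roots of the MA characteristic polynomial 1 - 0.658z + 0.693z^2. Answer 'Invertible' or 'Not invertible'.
\text{Invertible}

The MA(q) characteristic polynomial is P(z) = 1 - 0.658z + 0.693z^2.
Invertibility requires all roots to lie outside the unit circle, i.e. |z| > 1 for every root.
Set 1 + (-0.658) z + (0.693) z^2 = 0, i.e. a z^2 + b z + c = 0 with a = 0.693, b = -0.658, c = 1.
Discriminant D = b^2 - 4ac = (-0.658)^2 - 4*(0.693)*1 = 0.432964 - (2.772) = -2.339036.
D < 0, so the roots are the complex-conjugate pair z = (-b +/- i sqrt(-D)) / (2a) = 0.4747 +/- 1.1035i.
For a conjugate pair |z|^2 = z * conj(z) = (product of roots) = c/a = 1/(0.693) = 1.443001, so |z| = sqrt(1.443001) = 1.2012 for both roots.
Moduli of all roots: 1.2012, 1.2012.
All moduli strictly greater than 1? Yes.
Verdict: Invertible.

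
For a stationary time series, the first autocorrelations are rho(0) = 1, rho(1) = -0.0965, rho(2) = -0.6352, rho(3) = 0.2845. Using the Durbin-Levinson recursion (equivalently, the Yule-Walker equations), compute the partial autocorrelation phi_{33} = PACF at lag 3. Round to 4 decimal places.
\phi_{33} = 0.2110

The PACF at lag k is phi_{kk}, the last component of the solution
to the Yule-Walker system G_k phi = r_k where
  (G_k)_{ij} = rho(|i - j|), (r_k)_i = rho(i), i,j = 1..k.
Equivalently, Durbin-Levinson gives phi_{kk} iteratively:
  phi_{11} = rho(1)
  phi_{kk} = [rho(k) - sum_{j=1..k-1} phi_{k-1,j} rho(k-j)]
            / [1 - sum_{j=1..k-1} phi_{k-1,j} rho(j)],
  phi_{k,j} = phi_{k-1,j} - phi_{kk} phi_{k-1,k-j},  j = 1..k-1.
Step k = 1:
  phi_11 = rho(1) = -0.0965.
Step k = 2:
  phi_22 = [rho(2) - phi_11 rho(1)] / [1 - phi_11 rho(1)] = [-0.6352 - (-0.0965)(-0.0965)] / [1 - (-0.0965)(-0.0965)]
         = -0.64451225 / 0.99068775 = -0.650571.
  Update: phi_21 = phi_11 - phi_22 phi_11 = -0.0965 - (-0.650571)(-0.0965) = -0.15928.
Step k = 3:
  phi_33 = [rho(3) - phi_21 rho(2) - phi_22 rho(1)] / [1 - phi_21 rho(1) - phi_22 rho(2)]
    numerator   = 0.2845 - (-0.15928)(-0.6352) - (-0.650571)(-0.0965) = 0.12054525
    denominator = 1 - (-0.15928)(-0.0965) - (-0.650571)(-0.6352) = 0.57138708
  phi_33 = 0.12054525 / 0.57138708 = 0.211.
Therefore phi_{33} = 0.2110.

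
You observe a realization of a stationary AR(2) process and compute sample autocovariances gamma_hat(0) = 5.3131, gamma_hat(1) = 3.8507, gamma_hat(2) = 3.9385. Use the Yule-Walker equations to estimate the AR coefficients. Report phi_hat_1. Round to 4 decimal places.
\hat\phi_{1} = 0.3950

The Yule-Walker equations for an AR(p) process read, in matrix form,
  Gamma_p phi = r_p,   with   (Gamma_p)_{ij} = gamma(|i - j|),
                       (r_p)_i = gamma(i),   i,j = 1..p.
Substitute the sample gammas (Toeplitz matrix and right-hand side of size 2):
  Gamma_p = [[5.3131, 3.8507], [3.8507, 5.3131]]
  r_p     = [3.8507, 3.9385]
Written out:
  5.3131 phi_1 + 3.8507 phi_2 = 3.8507
  3.8507 phi_1 + 5.3131 phi_2 = 3.9385
Solve by Cramer's rule:
  det = gamma(0)^2 - gamma(1)^2 = (5.3131)^2 - (3.8507)^2 = 28.22903161 - 14.82789049 = 13.40114112
  phi_hat_1 = [gamma(1) gamma(0) - gamma(1) gamma(2)] / det = [(3.8507)(5.3131) - (3.8507)(3.9385)] / 13.40114112 = 5.29317222 / 13.40114112 = 0.395
  phi_hat_2 = [gamma(0) gamma(2) - gamma(1)^2] / det = [(5.3131)(3.9385) - (3.8507)^2] / 13.40114112 = 6.09775386 / 13.40114112 = 0.455
So phi_hat = [0.3950, 0.4550].
Therefore phi_hat_1 = 0.3950.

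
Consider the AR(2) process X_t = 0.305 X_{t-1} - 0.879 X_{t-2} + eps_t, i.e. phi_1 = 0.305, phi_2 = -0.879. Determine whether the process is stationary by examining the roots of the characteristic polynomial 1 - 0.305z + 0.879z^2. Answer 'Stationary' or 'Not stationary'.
\text{Stationary}

The AR(p) characteristic polynomial is P(z) = 1 - 0.305z + 0.879z^2.
Stationarity requires all roots to lie outside the unit circle, i.e. |z| > 1 for every root.
Set 1 + (-0.305) z + (0.879) z^2 = 0, i.e. a z^2 + b z + c = 0 with a = 0.879, b = -0.305, c = 1.
Discriminant D = b^2 - 4ac = (-0.305)^2 - 4*(0.879)*1 = 0.093025 - (3.516) = -3.422975.
D < 0, so the roots are the complex-conjugate pair z = (-b +/- i sqrt(-D)) / (2a) = 0.1735 +/- 1.0524i.
For a conjugate pair |z|^2 = z * conj(z) = (product of roots) = c/a = 1/(0.879) = 1.137656, so |z| = sqrt(1.137656) = 1.0666 for both roots.
Moduli of all roots: 1.0666, 1.0666.
All moduli strictly greater than 1? Yes.
Verdict: Stationary.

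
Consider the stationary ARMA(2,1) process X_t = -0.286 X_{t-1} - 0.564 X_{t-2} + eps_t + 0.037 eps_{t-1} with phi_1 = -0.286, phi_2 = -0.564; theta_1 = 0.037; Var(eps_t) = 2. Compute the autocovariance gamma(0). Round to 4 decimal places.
\gamma(0) = 2.9975

Multiply the model equation by X_{t-k} and take expectations. With theta_0 = psi_0 = 1 and psi_j the MA(infinity) weights, this gives
  gamma(k) - sum_i phi_i gamma(k-i) = c_k,
  c_k = sigma^2 * sum_{j=k..q} theta_j psi_{j-k}   (c_k = 0 for k > q),
using gamma(-m) = gamma(m).
psi-weights needed (psi_j = theta_j + sum_i phi_i psi_{j-i}):
  psi_1 = theta_1 + phi_1 = 0.037 + (-0.286) = -0.249
Right-hand sides:
  c_0 = sigma^2 (1 + theta_1 psi_1) = 2 * (1 + (0.037)(-0.249)) = 2 * 0.990787 = 1.981574
  c_1 = sigma^2 theta_1 = 2 * (0.037) = 0.074
  c_2 = 0
Equations for k = 0, 1, 2 (AR order 2, c_2 = 0):
  (E0) gamma(0) = phi_1 gamma(1) + phi_2 gamma(2) + c_0
  (E1) gamma(1) = phi_1 gamma(0) + phi_2 gamma(1) + c_1
  (E2) gamma(2) = phi_1 gamma(1) + phi_2 gamma(0)
From (E1): gamma(1) = A gamma(0) + B with
  A = phi_1 / (1 - phi_2) = -0.286 / 1.564 = -0.182864,   B = c_1 / (1 - phi_2) = 0.074 / 1.564 = 0.047315.
Insert (E2) into (E0): gamma(0) (1 - phi_2^2) = phi_1 (1 + phi_2) gamma(1) + c_0.
  phi_1 (1 + phi_2) = (-0.286)(0.436) = -0.124696,   1 - phi_2^2 = 0.681904.
Replace gamma(1) by A gamma(0) + B and collect gamma(0):
  gamma(0) [0.681904 - (-0.124696)(-0.182864)] = (-0.124696)(0.047315) + 1.981574
  gamma(0) * 0.659102 = 1.975674
  gamma(0) = 1.975674 / 0.659102 = 2.997526.
Therefore gamma(0) = 2.9975 (to 4 decimal places).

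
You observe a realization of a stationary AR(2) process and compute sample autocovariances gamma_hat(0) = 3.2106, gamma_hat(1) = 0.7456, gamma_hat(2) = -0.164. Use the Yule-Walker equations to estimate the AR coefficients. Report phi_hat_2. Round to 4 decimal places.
\hat\phi_{2} = -0.1110

The Yule-Walker equations for an AR(p) process read, in matrix form,
  Gamma_p phi = r_p,   with   (Gamma_p)_{ij} = gamma(|i - j|),
                       (r_p)_i = gamma(i),   i,j = 1..p.
Substitute the sample gammas (Toeplitz matrix and right-hand side of size 2):
  Gamma_p = [[3.2106, 0.7456], [0.7456, 3.2106]]
  r_p     = [0.7456, -0.164]
Written out:
  3.2106 phi_1 + 0.7456 phi_2 = 0.7456
  0.7456 phi_1 + 3.2106 phi_2 = -0.164
Solve by Cramer's rule:
  det = gamma(0)^2 - gamma(1)^2 = (3.2106)^2 - (0.7456)^2 = 10.30795236 - 0.55591936 = 9.752033
  phi_hat_1 = [gamma(1) gamma(0) - gamma(1) gamma(2)] / det = [(0.7456)(3.2106) - (0.7456)(-0.164)] / 9.752033 = 2.51610176 / 9.752033 = 0.258
  phi_hat_2 = [gamma(0) gamma(2) - gamma(1)^2] / det = [(3.2106)(-0.164) - (0.7456)^2] / 9.752033 = -1.08245776 / 9.752033 = -0.111
So phi_hat = [0.2580, -0.1110].
Therefore phi_hat_2 = -0.1110.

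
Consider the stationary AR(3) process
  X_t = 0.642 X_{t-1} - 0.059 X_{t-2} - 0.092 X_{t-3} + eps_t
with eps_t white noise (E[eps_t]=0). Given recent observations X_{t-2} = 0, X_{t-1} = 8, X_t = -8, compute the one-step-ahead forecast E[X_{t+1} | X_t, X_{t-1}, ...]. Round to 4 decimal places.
E[X_{t+1} \mid \mathcal F_t] = -5.6080

For an AR(p) model X_t = c + sum_i phi_i X_{t-i} + eps_t, the
one-step-ahead conditional mean is
  E[X_{t+1} | X_t, ...] = c + sum_i phi_i X_{t+1-i}.
Substitute known values:
  E[X_{t+1} | ...] = (0.642) * (-8) + (-0.059) * (8) + (-0.092) * (0)
                   = -5.6080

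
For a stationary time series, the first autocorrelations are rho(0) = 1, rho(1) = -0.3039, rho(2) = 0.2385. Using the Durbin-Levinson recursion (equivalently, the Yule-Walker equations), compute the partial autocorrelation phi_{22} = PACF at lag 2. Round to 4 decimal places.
\phi_{22} = 0.1610

The PACF at lag k is phi_{kk}, the last component of the solution
to the Yule-Walker system G_k phi = r_k where
  (G_k)_{ij} = rho(|i - j|), (r_k)_i = rho(i), i,j = 1..k.
Equivalently, Durbin-Levinson gives phi_{kk} iteratively:
  phi_{11} = rho(1)
  phi_{kk} = [rho(k) - sum_{j=1..k-1} phi_{k-1,j} rho(k-j)]
            / [1 - sum_{j=1..k-1} phi_{k-1,j} rho(j)],
  phi_{k,j} = phi_{k-1,j} - phi_{kk} phi_{k-1,k-j},  j = 1..k-1.
Step k = 1:
  phi_11 = rho(1) = -0.3039.
Step k = 2:
  phi_22 = [rho(2) - phi_11 rho(1)] / [1 - phi_11 rho(1)] = [0.2385 - (-0.3039)(-0.3039)] / [1 - (-0.3039)(-0.3039)]
         = 0.14614479 / 0.90764479 = 0.161.
Therefore phi_{22} = 0.1610.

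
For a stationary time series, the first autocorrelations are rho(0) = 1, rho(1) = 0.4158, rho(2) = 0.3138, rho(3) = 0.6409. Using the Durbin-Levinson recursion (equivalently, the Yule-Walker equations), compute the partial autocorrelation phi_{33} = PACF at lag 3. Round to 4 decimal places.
\phi_{33} = 0.5750

The PACF at lag k is phi_{kk}, the last component of the solution
to the Yule-Walker system G_k phi = r_k where
  (G_k)_{ij} = rho(|i - j|), (r_k)_i = rho(i), i,j = 1..k.
Equivalently, Durbin-Levinson gives phi_{kk} iteratively:
  phi_{11} = rho(1)
  phi_{kk} = [rho(k) - sum_{j=1..k-1} phi_{k-1,j} rho(k-j)]
            / [1 - sum_{j=1..k-1} phi_{k-1,j} rho(j)],
  phi_{k,j} = phi_{k-1,j} - phi_{kk} phi_{k-1,k-j},  j = 1..k-1.
Step k = 1:
  phi_11 = rho(1) = 0.4158.
Step k = 2:
  phi_22 = [rho(2) - phi_11 rho(1)] / [1 - phi_11 rho(1)] = [0.3138 - (0.4158)(0.4158)] / [1 - (0.4158)(0.4158)]
         = 0.14091036 / 0.82711036 = 0.170365.
  Update: phi_21 = phi_11 - phi_22 phi_11 = 0.4158 - (0.170365)(0.4158) = 0.344962.
Step k = 3:
  phi_33 = [rho(3) - phi_21 rho(2) - phi_22 rho(1)] / [1 - phi_21 rho(1) - phi_22 rho(2)]
    numerator   = 0.6409 - (0.344962)(0.3138) - (0.170365)(0.4158) = 0.46181319
    denominator = 1 - (0.344962)(0.4158) - (0.170365)(0.3138) = 0.80310422
  phi_33 = 0.46181319 / 0.80310422 = 0.575.
Therefore phi_{33} = 0.5750.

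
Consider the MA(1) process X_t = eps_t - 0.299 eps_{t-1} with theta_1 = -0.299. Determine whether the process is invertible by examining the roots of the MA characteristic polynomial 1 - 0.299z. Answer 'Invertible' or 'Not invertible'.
\text{Invertible}

The MA(q) characteristic polynomial is P(z) = 1 - 0.299z.
Invertibility requires all roots to lie outside the unit circle, i.e. |z| > 1 for every root.
This is linear in z: 1 + (-0.299) z = 0  =>  z = -1/(-0.299) = 3.344482,  |z| = 3.344482.
Moduli of all roots: 3.3445.
All moduli strictly greater than 1? Yes.
Verdict: Invertible.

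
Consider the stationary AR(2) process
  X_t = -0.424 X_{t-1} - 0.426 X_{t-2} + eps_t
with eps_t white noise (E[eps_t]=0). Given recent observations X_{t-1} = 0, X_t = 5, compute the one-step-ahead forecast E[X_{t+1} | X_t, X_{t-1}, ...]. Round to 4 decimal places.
E[X_{t+1} \mid \mathcal F_t] = -2.1200

For an AR(p) model X_t = c + sum_i phi_i X_{t-i} + eps_t, the
one-step-ahead conditional mean is
  E[X_{t+1} | X_t, ...] = c + sum_i phi_i X_{t+1-i}.
Substitute known values:
  E[X_{t+1} | ...] = (-0.424) * (5) + (-0.426) * (0)
                   = -2.1200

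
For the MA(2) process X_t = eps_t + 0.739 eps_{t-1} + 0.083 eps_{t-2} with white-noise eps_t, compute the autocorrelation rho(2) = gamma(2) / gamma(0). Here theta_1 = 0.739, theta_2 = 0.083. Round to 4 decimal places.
\rho(2) = 0.0534

For an MA(q) process with theta_0 = 1, the autocovariance is
  gamma(k) = sigma^2 * sum_{i=0..q-k} theta_i * theta_{i+k},
and rho(k) = gamma(k) / gamma(0). Sigma^2 cancels.
  numerator   = (1)*(0.083) = 0.083.
  denominator = (1)^2 + (0.739)^2 + (0.083)^2 = 1.55301.
  rho(2) = 0.083 / 1.55301 = 0.0534.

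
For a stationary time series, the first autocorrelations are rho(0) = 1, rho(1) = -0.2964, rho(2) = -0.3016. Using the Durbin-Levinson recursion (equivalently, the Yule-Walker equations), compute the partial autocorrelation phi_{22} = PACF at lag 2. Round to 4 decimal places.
\phi_{22} = -0.4270

The PACF at lag k is phi_{kk}, the last component of the solution
to the Yule-Walker system G_k phi = r_k where
  (G_k)_{ij} = rho(|i - j|), (r_k)_i = rho(i), i,j = 1..k.
Equivalently, Durbin-Levinson gives phi_{kk} iteratively:
  phi_{11} = rho(1)
  phi_{kk} = [rho(k) - sum_{j=1..k-1} phi_{k-1,j} rho(k-j)]
            / [1 - sum_{j=1..k-1} phi_{k-1,j} rho(j)],
  phi_{k,j} = phi_{k-1,j} - phi_{kk} phi_{k-1,k-j},  j = 1..k-1.
Step k = 1:
  phi_11 = rho(1) = -0.2964.
Step k = 2:
  phi_22 = [rho(2) - phi_11 rho(1)] / [1 - phi_11 rho(1)] = [-0.3016 - (-0.2964)(-0.2964)] / [1 - (-0.2964)(-0.2964)]
         = -0.38945296 / 0.91214704 = -0.427.
Therefore phi_{22} = -0.4270.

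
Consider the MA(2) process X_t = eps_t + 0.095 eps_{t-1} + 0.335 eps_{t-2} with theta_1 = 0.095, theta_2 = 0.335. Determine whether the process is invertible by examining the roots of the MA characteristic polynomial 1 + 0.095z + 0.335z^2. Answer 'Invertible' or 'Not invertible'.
\text{Invertible}

The MA(q) characteristic polynomial is P(z) = 1 + 0.095z + 0.335z^2.
Invertibility requires all roots to lie outside the unit circle, i.e. |z| > 1 for every root.
Set 1 + (0.095) z + (0.335) z^2 = 0, i.e. a z^2 + b z + c = 0 with a = 0.335, b = 0.095, c = 1.
Discriminant D = b^2 - 4ac = (0.095)^2 - 4*(0.335)*1 = 0.009025 - (1.34) = -1.330975.
D < 0, so the roots are the complex-conjugate pair z = (-b +/- i sqrt(-D)) / (2a) = -0.1418 +/- 1.7219i.
For a conjugate pair |z|^2 = z * conj(z) = (product of roots) = c/a = 1/(0.335) = 2.985075, so |z| = sqrt(2.985075) = 1.7277 for both roots.
Moduli of all roots: 1.7277, 1.7277.
All moduli strictly greater than 1? Yes.
Verdict: Invertible.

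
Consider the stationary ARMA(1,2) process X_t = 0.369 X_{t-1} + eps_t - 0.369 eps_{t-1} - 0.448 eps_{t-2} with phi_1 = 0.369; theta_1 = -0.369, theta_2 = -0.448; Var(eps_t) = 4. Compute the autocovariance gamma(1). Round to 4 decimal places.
\gamma(1) = 0.3429

Multiply the model equation by X_{t-k} and take expectations. With theta_0 = psi_0 = 1 and psi_j the MA(infinity) weights, this gives
  gamma(k) - sum_i phi_i gamma(k-i) = c_k,
  c_k = sigma^2 * sum_{j=k..q} theta_j psi_{j-k}   (c_k = 0 for k > q),
using gamma(-m) = gamma(m).
psi-weights needed (psi_j = theta_j + sum_i phi_i psi_{j-i}):
  psi_1 = theta_1 + phi_1 = -0.369 + (0.369) = 0
  psi_2 = theta_2 + phi_1 psi_1 = -0.448 + (0.369)(0) = -0.448
Right-hand sides:
  c_0 = sigma^2 (1 + theta_1 psi_1 + theta_2 psi_2) = 4 * (1 + (-0.369)(0) + (-0.448)(-0.448)) = 4 * 1.200704 = 4.802816
  c_1 = sigma^2 (theta_1 + theta_2 psi_1) = 4 * (-0.369 + (-0.448)(0)) = -1.476
  c_2 = sigma^2 theta_2 = 4 * (-0.448) = -1.792
Equations for k = 0 and k = 1 (AR order 1):
  gamma(0) = phi_1 gamma(1) + c_0
  gamma(1) = phi_1 gamma(0) + c_1
Substituting the second into the first: gamma(0) (1 - phi_1^2) = c_0 + phi_1 c_1, so
  gamma(0) = (c_0 + phi_1 c_1) / (1 - phi_1^2) = (4.802816 + (0.369)(-1.476)) / (1 - (0.369)^2) = 4.258172 / 0.863839 = 4.929358.
  gamma(1) = phi_1 gamma(0) + c_1 = (0.369)(4.929358) + (-1.476) = 0.342933.
Therefore gamma(1) = 0.3429 (to 4 decimal places).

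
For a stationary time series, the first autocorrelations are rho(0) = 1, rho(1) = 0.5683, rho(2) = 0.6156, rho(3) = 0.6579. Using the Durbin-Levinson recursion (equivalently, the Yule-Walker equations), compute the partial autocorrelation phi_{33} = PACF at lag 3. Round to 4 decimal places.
\phi_{33} = 0.3880

The PACF at lag k is phi_{kk}, the last component of the solution
to the Yule-Walker system G_k phi = r_k where
  (G_k)_{ij} = rho(|i - j|), (r_k)_i = rho(i), i,j = 1..k.
Equivalently, Durbin-Levinson gives phi_{kk} iteratively:
  phi_{11} = rho(1)
  phi_{kk} = [rho(k) - sum_{j=1..k-1} phi_{k-1,j} rho(k-j)]
            / [1 - sum_{j=1..k-1} phi_{k-1,j} rho(j)],
  phi_{k,j} = phi_{k-1,j} - phi_{kk} phi_{k-1,k-j},  j = 1..k-1.
Step k = 1:
  phi_11 = rho(1) = 0.5683.
Step k = 2:
  phi_22 = [rho(2) - phi_11 rho(1)] / [1 - phi_11 rho(1)] = [0.6156 - (0.5683)(0.5683)] / [1 - (0.5683)(0.5683)]
         = 0.29263511 / 0.67703511 = 0.43223.
  Update: phi_21 = phi_11 - phi_22 phi_11 = 0.5683 - (0.43223)(0.5683) = 0.322664.
Step k = 3:
  phi_33 = [rho(3) - phi_21 rho(2) - phi_22 rho(1)] / [1 - phi_21 rho(1) - phi_22 rho(2)]
    numerator   = 0.6579 - (0.322664)(0.6156) - (0.43223)(0.5683) = 0.21363185
    denominator = 1 - (0.322664)(0.5683) - (0.43223)(0.6156) = 0.55054934
  phi_33 = 0.21363185 / 0.55054934 = 0.388.
Therefore phi_{33} = 0.3880.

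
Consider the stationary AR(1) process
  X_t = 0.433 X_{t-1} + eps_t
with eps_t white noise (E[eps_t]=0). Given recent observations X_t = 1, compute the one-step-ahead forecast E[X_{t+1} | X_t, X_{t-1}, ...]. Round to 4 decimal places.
E[X_{t+1} \mid \mathcal F_t] = 0.4330

For an AR(p) model X_t = c + sum_i phi_i X_{t-i} + eps_t, the
one-step-ahead conditional mean is
  E[X_{t+1} | X_t, ...] = c + sum_i phi_i X_{t+1-i}.
Substitute known values:
  E[X_{t+1} | ...] = (0.433) * (1)
                   = 0.4330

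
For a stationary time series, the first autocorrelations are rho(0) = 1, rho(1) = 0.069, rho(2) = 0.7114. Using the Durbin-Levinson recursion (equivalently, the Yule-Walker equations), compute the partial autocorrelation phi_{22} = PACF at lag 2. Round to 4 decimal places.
\phi_{22} = 0.7100

The PACF at lag k is phi_{kk}, the last component of the solution
to the Yule-Walker system G_k phi = r_k where
  (G_k)_{ij} = rho(|i - j|), (r_k)_i = rho(i), i,j = 1..k.
Equivalently, Durbin-Levinson gives phi_{kk} iteratively:
  phi_{11} = rho(1)
  phi_{kk} = [rho(k) - sum_{j=1..k-1} phi_{k-1,j} rho(k-j)]
            / [1 - sum_{j=1..k-1} phi_{k-1,j} rho(j)],
  phi_{k,j} = phi_{k-1,j} - phi_{kk} phi_{k-1,k-j},  j = 1..k-1.
Step k = 1:
  phi_11 = rho(1) = 0.069.
Step k = 2:
  phi_22 = [rho(2) - phi_11 rho(1)] / [1 - phi_11 rho(1)] = [0.7114 - (0.069)(0.069)] / [1 - (0.069)(0.069)]
         = 0.706639 / 0.995239 = 0.71.
Therefore phi_{22} = 0.7100.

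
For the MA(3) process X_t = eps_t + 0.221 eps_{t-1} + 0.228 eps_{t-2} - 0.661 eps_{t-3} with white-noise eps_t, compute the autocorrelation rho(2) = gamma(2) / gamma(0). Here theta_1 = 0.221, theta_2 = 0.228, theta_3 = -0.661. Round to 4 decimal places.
\rho(2) = 0.0533

For an MA(q) process with theta_0 = 1, the autocovariance is
  gamma(k) = sigma^2 * sum_{i=0..q-k} theta_i * theta_{i+k},
and rho(k) = gamma(k) / gamma(0). Sigma^2 cancels.
  numerator   = (1)*(0.228) + (0.221)*(-0.661) = 0.081919.
  denominator = (1)^2 + (0.221)^2 + (0.228)^2 + (-0.661)^2 = 1.537746.
  rho(2) = 0.081919 / 1.537746 = 0.0533.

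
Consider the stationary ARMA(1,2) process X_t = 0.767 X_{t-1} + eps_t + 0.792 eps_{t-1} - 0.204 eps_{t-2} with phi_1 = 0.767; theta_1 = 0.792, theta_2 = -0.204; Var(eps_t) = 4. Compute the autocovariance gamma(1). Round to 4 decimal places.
\gamma(1) = 19.7500

Multiply the model equation by X_{t-k} and take expectations. With theta_0 = psi_0 = 1 and psi_j the MA(infinity) weights, this gives
  gamma(k) - sum_i phi_i gamma(k-i) = c_k,
  c_k = sigma^2 * sum_{j=k..q} theta_j psi_{j-k}   (c_k = 0 for k > q),
using gamma(-m) = gamma(m).
psi-weights needed (psi_j = theta_j + sum_i phi_i psi_{j-i}):
  psi_1 = theta_1 + phi_1 = 0.792 + (0.767) = 1.559
  psi_2 = theta_2 + phi_1 psi_1 = -0.204 + (0.767)(1.559) = 0.991753
Right-hand sides:
  c_0 = sigma^2 (1 + theta_1 psi_1 + theta_2 psi_2) = 4 * (1 + (0.792)(1.559) + (-0.204)(0.991753)) = 4 * 2.03241 = 8.129642
  c_1 = sigma^2 (theta_1 + theta_2 psi_1) = 4 * (0.792 + (-0.204)(1.559)) = 1.895856
  c_2 = sigma^2 theta_2 = 4 * (-0.204) = -0.816
Equations for k = 0 and k = 1 (AR order 1):
  gamma(0) = phi_1 gamma(1) + c_0
  gamma(1) = phi_1 gamma(0) + c_1
Substituting the second into the first: gamma(0) (1 - phi_1^2) = c_0 + phi_1 c_1, so
  gamma(0) = (c_0 + phi_1 c_1) / (1 - phi_1^2) = (8.129642 + (0.767)(1.895856)) / (1 - (0.767)^2) = 9.583763 / 0.411711 = 23.277889.
  gamma(1) = phi_1 gamma(0) + c_1 = (0.767)(23.277889) + (1.895856) = 19.749997.
Therefore gamma(1) = 19.7500 (to 4 decimal places).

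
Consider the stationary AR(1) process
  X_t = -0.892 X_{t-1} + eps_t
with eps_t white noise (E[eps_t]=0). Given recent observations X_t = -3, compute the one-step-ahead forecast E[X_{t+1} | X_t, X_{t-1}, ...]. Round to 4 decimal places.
E[X_{t+1} \mid \mathcal F_t] = 2.6760

For an AR(p) model X_t = c + sum_i phi_i X_{t-i} + eps_t, the
one-step-ahead conditional mean is
  E[X_{t+1} | X_t, ...] = c + sum_i phi_i X_{t+1-i}.
Substitute known values:
  E[X_{t+1} | ...] = (-0.892) * (-3)
                   = 2.6760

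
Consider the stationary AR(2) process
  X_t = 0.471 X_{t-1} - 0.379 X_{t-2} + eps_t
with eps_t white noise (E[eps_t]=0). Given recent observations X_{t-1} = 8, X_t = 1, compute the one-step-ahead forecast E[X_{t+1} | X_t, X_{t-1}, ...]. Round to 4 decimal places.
E[X_{t+1} \mid \mathcal F_t] = -2.5610

For an AR(p) model X_t = c + sum_i phi_i X_{t-i} + eps_t, the
one-step-ahead conditional mean is
  E[X_{t+1} | X_t, ...] = c + sum_i phi_i X_{t+1-i}.
Substitute known values:
  E[X_{t+1} | ...] = (0.471) * (1) + (-0.379) * (8)
                   = -2.5610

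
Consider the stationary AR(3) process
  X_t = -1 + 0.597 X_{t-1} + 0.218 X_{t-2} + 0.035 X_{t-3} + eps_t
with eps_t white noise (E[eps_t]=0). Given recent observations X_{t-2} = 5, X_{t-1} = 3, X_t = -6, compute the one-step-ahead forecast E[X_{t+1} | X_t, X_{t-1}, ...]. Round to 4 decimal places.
E[X_{t+1} \mid \mathcal F_t] = -3.7530

For an AR(p) model X_t = c + sum_i phi_i X_{t-i} + eps_t, the
one-step-ahead conditional mean is
  E[X_{t+1} | X_t, ...] = c + sum_i phi_i X_{t+1-i}.
Substitute known values:
  E[X_{t+1} | ...] = -1 + (0.597) * (-6) + (0.218) * (3) + (0.035) * (5)
                   = -3.7530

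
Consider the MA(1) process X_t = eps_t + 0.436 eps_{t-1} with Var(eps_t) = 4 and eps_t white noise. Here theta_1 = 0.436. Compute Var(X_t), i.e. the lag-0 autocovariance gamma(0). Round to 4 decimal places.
\gamma(0) = 4.7604

For an MA(q) process X_t = eps_t + sum_i theta_i eps_{t-i} with
Var(eps_t) = sigma^2, the variance is
  gamma(0) = sigma^2 * (1 + sum_i theta_i^2).
  sum_i theta_i^2 = (0.436)^2 = 0.190096.
  gamma(0) = 4 * (1 + 0.190096) = 4 * 1.190096 = 4.760384, which rounds to 4.7604.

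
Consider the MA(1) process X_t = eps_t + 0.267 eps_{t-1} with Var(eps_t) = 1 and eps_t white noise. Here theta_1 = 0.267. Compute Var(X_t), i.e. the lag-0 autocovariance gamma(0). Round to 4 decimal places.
\gamma(0) = 1.0713

For an MA(q) process X_t = eps_t + sum_i theta_i eps_{t-i} with
Var(eps_t) = sigma^2, the variance is
  gamma(0) = sigma^2 * (1 + sum_i theta_i^2).
  sum_i theta_i^2 = (0.267)^2 = 0.071289.
  gamma(0) = 1 * (1 + 0.071289) = 1 * 1.071289 = 1.071289, which rounds to 1.0713.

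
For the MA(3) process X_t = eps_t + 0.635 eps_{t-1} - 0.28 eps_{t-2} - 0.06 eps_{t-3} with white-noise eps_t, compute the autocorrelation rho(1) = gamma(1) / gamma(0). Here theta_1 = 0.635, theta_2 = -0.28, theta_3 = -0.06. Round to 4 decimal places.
\rho(1) = 0.3191

For an MA(q) process with theta_0 = 1, the autocovariance is
  gamma(k) = sigma^2 * sum_{i=0..q-k} theta_i * theta_{i+k},
and rho(k) = gamma(k) / gamma(0). Sigma^2 cancels.
  numerator   = (1)*(0.635) + (0.635)*(-0.28) + (-0.28)*(-0.06) = 0.474.
  denominator = (1)^2 + (0.635)^2 + (-0.28)^2 + (-0.06)^2 = 1.485225.
  rho(1) = 0.474 / 1.485225 = 0.3191.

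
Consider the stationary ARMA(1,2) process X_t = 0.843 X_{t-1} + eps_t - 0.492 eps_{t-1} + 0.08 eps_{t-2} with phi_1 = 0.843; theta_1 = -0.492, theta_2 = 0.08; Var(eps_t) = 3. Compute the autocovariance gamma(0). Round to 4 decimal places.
\gamma(0) = 4.8346

Multiply the model equation by X_{t-k} and take expectations. With theta_0 = psi_0 = 1 and psi_j the MA(infinity) weights, this gives
  gamma(k) - sum_i phi_i gamma(k-i) = c_k,
  c_k = sigma^2 * sum_{j=k..q} theta_j psi_{j-k}   (c_k = 0 for k > q),
using gamma(-m) = gamma(m).
psi-weights needed (psi_j = theta_j + sum_i phi_i psi_{j-i}):
  psi_1 = theta_1 + phi_1 = -0.492 + (0.843) = 0.351
  psi_2 = theta_2 + phi_1 psi_1 = 0.08 + (0.843)(0.351) = 0.375893
Right-hand sides:
  c_0 = sigma^2 (1 + theta_1 psi_1 + theta_2 psi_2) = 3 * (1 + (-0.492)(0.351) + (0.08)(0.375893)) = 3 * 0.857379 = 2.572138
  c_1 = sigma^2 (theta_1 + theta_2 psi_1) = 3 * (-0.492 + (0.08)(0.351)) = -1.39176
  c_2 = sigma^2 theta_2 = 3 * (0.08) = 0.24
Equations for k = 0 and k = 1 (AR order 1):
  gamma(0) = phi_1 gamma(1) + c_0
  gamma(1) = phi_1 gamma(0) + c_1
Substituting the second into the first: gamma(0) (1 - phi_1^2) = c_0 + phi_1 c_1, so
  gamma(0) = (c_0 + phi_1 c_1) / (1 - phi_1^2) = (2.572138 + (0.843)(-1.39176)) / (1 - (0.843)^2) = 1.398885 / 0.289351 = 4.83456.
Therefore gamma(0) = 4.8346 (to 4 decimal places).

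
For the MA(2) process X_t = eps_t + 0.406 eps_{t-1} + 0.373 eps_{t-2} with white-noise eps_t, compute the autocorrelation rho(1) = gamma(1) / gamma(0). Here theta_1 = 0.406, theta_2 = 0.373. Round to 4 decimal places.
\rho(1) = 0.4275

For an MA(q) process with theta_0 = 1, the autocovariance is
  gamma(k) = sigma^2 * sum_{i=0..q-k} theta_i * theta_{i+k},
and rho(k) = gamma(k) / gamma(0). Sigma^2 cancels.
  numerator   = (1)*(0.406) + (0.406)*(0.373) = 0.557438.
  denominator = (1)^2 + (0.406)^2 + (0.373)^2 = 1.303965.
  rho(1) = 0.557438 / 1.303965 = 0.4275.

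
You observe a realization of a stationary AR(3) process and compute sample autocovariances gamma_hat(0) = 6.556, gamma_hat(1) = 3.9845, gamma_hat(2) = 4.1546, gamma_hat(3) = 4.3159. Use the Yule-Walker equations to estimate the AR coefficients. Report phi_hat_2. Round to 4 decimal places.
\hat\phi_{2} = 0.2970

The Yule-Walker equations for an AR(p) process read, in matrix form,
  Gamma_p phi = r_p,   with   (Gamma_p)_{ij} = gamma(|i - j|),
                       (r_p)_i = gamma(i),   i,j = 1..p.
Substitute the sample gammas (Toeplitz matrix and right-hand side of size 3):
  Gamma_p = [[6.556, 3.9845, 4.1546], [3.9845, 6.556, 3.9845], [4.1546, 3.9845, 6.556]]
  r_p     = [3.9845, 4.1546, 4.3159]
Written out (R1..R3):
  (R1) 6.556 phi_1 + 3.9845 phi_2 + 4.1546 phi_3 = 3.9845
  (R2) 3.9845 phi_1 + 6.556 phi_2 + 3.9845 phi_3 = 4.1546
  (R3) 4.1546 phi_1 + 3.9845 phi_2 + 6.556 phi_3 = 4.3159
Gaussian elimination:
  R2 <- R2 - (3.9845/6.556) R1 = R2 - (0.607764) R1:  4.134365 phi_2 + 1.459484 phi_3 = 1.732965
  R3 <- R3 - (4.1546/6.556) R1 = R3 - (0.63371) R1:  1.459484 phi_2 + 3.92319 phi_3 = 1.790884
  R3 <- R3 - (1.459484/4.134365) R2 = R3 - (0.353013) R2:  3.407973 phi_3 = 1.179125
Back-substitution:
  phi_hat_3 = 1.179125 / 3.407973 = 0.34599
  phi_hat_2 = (1.732965 - (1.459484)(0.34599)) / 4.134365 = 0.297022
  phi_hat_1 = (3.9845 - (3.9845)(0.297022) - (4.1546)(0.34599)) / 6.556 = 0.207987
So phi_hat = [0.2080, 0.2970, 0.3460].
Therefore phi_hat_2 = 0.2970.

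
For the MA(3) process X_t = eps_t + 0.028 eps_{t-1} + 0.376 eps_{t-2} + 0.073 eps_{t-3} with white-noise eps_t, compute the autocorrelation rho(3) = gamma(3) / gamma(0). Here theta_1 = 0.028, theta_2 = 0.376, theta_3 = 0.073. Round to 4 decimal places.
\rho(3) = 0.0636

For an MA(q) process with theta_0 = 1, the autocovariance is
  gamma(k) = sigma^2 * sum_{i=0..q-k} theta_i * theta_{i+k},
and rho(k) = gamma(k) / gamma(0). Sigma^2 cancels.
  numerator   = (1)*(0.073) = 0.073.
  denominator = (1)^2 + (0.028)^2 + (0.376)^2 + (0.073)^2 = 1.147489.
  rho(3) = 0.073 / 1.147489 = 0.0636.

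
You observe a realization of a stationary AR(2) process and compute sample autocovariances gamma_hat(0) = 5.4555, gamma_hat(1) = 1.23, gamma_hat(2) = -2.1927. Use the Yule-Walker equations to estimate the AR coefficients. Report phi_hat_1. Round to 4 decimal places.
\hat\phi_{1} = 0.3330

The Yule-Walker equations for an AR(p) process read, in matrix form,
  Gamma_p phi = r_p,   with   (Gamma_p)_{ij} = gamma(|i - j|),
                       (r_p)_i = gamma(i),   i,j = 1..p.
Substitute the sample gammas (Toeplitz matrix and right-hand side of size 2):
  Gamma_p = [[5.4555, 1.23], [1.23, 5.4555]]
  r_p     = [1.23, -2.1927]
Written out:
  5.4555 phi_1 + 1.23 phi_2 = 1.23
  1.23 phi_1 + 5.4555 phi_2 = -2.1927
Solve by Cramer's rule:
  det = gamma(0)^2 - gamma(1)^2 = (5.4555)^2 - (1.23)^2 = 29.76248025 - 1.5129 = 28.24958025
  phi_hat_1 = [gamma(1) gamma(0) - gamma(1) gamma(2)] / det = [(1.23)(5.4555) - (1.23)(-2.1927)] / 28.24958025 = 9.407286 / 28.24958025 = 0.333
  phi_hat_2 = [gamma(0) gamma(2) - gamma(1)^2] / det = [(5.4555)(-2.1927) - (1.23)^2] / 28.24958025 = -13.47517485 / 28.24958025 = -0.477
So phi_hat = [0.3330, -0.4770].
Therefore phi_hat_1 = 0.3330.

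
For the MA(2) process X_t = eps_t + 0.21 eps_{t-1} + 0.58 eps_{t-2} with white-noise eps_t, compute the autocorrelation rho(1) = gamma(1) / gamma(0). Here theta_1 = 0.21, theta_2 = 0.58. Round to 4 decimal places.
\rho(1) = 0.2403

For an MA(q) process with theta_0 = 1, the autocovariance is
  gamma(k) = sigma^2 * sum_{i=0..q-k} theta_i * theta_{i+k},
and rho(k) = gamma(k) / gamma(0). Sigma^2 cancels.
  numerator   = (1)*(0.21) + (0.21)*(0.58) = 0.3318.
  denominator = (1)^2 + (0.21)^2 + (0.58)^2 = 1.3805.
  rho(1) = 0.3318 / 1.3805 = 0.2403.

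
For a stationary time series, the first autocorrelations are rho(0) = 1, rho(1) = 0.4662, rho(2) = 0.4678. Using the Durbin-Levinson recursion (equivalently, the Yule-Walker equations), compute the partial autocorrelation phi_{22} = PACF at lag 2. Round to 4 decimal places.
\phi_{22} = 0.3200

The PACF at lag k is phi_{kk}, the last component of the solution
to the Yule-Walker system G_k phi = r_k where
  (G_k)_{ij} = rho(|i - j|), (r_k)_i = rho(i), i,j = 1..k.
Equivalently, Durbin-Levinson gives phi_{kk} iteratively:
  phi_{11} = rho(1)
  phi_{kk} = [rho(k) - sum_{j=1..k-1} phi_{k-1,j} rho(k-j)]
            / [1 - sum_{j=1..k-1} phi_{k-1,j} rho(j)],
  phi_{k,j} = phi_{k-1,j} - phi_{kk} phi_{k-1,k-j},  j = 1..k-1.
Step k = 1:
  phi_11 = rho(1) = 0.4662.
Step k = 2:
  phi_22 = [rho(2) - phi_11 rho(1)] / [1 - phi_11 rho(1)] = [0.4678 - (0.4662)(0.4662)] / [1 - (0.4662)(0.4662)]
         = 0.25045756 / 0.78265756 = 0.32.
Therefore phi_{22} = 0.3200.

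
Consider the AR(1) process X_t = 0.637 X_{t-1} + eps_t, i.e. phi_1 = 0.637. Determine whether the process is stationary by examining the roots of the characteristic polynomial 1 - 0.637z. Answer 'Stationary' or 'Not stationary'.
\text{Stationary}

The AR(p) characteristic polynomial is P(z) = 1 - 0.637z.
Stationarity requires all roots to lie outside the unit circle, i.e. |z| > 1 for every root.
This is linear in z: 1 + (-0.637) z = 0  =>  z = -1/(-0.637) = 1.569859,  |z| = 1.569859.
Moduli of all roots: 1.5699.
All moduli strictly greater than 1? Yes.
Verdict: Stationary.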